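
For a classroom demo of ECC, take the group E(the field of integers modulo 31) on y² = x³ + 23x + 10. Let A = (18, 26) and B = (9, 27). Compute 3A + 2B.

First 3A:
Repeated addition: build up to 3A.
2A: tangent at (18, 26): λ = (3·18² + 23)/(2·26) ≡ 3/21. 21⁻¹ ≡ 3 (mod 31), so λ ≡ 3·3 ≡ 9.
  x = λ² - 18 - 18 = 81 - 36 ≡ 14; y = λ·(18 - 14) - 26 ≡ 10. → (14, 10)
3A: (14, 10) + (18, 26). λ = (26 - 10)/(18 - 14) ≡ 16/4 mod 31. 4⁻¹ ≡ 8 (mod 31), so λ ≡ 4.
  x = λ² - 14 - 18 = 16 - 32 ≡ 15; y = λ·(14 - 15) - 10 ≡ 17. → (15, 17)
3A = (15, 17).
Next 2B:
Repeated addition: build up to 2B.
2B: tangent at (9, 27): λ = (3·9² + 23)/(2·27) ≡ 18/23. 23⁻¹ ≡ 27 (mod 31), so λ ≡ 18·27 ≡ 21.
  x = λ² - 9 - 9 = 441 - 18 ≡ 20; y = λ·(9 - 20) - 27 ≡ 21. → (20, 21)
2B = (20, 21).
Finally 3A + 2B:
(15, 17) + (20, 21). λ = (21 - 17)/(20 - 15) ≡ 4/5 mod 31. 5⁻¹ ≡ 25 (mod 31) since 5·25 = 125 ≡ 1, so λ ≡ 7.
  x = λ² - 15 - 20 = 49 - 35 ≡ 14; y = λ·(15 - 14) - 17 ≡ 21. → (14, 21)

(14, 21)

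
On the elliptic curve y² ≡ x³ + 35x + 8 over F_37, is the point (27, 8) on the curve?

yes

y² = 8² ≡ 27; x³ + 35x + 8 = 20636 ≡ 27 (mod 37). 27 = 27.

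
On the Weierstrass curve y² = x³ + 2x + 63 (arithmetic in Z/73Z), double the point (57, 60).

(24, 24)

tangent at (57, 60): λ = (3·57² + 2)/(2·60) ≡ 40/47. 47⁻¹ ≡ 14 (mod 73) since 47·14 = 658 ≡ 1, so λ ≡ 40·14 ≡ 49.
  x = λ² - 57 - 57 = 2401 - 114 ≡ 24; y = λ·(57 - 24) - 60 ≡ 24. → (24, 24)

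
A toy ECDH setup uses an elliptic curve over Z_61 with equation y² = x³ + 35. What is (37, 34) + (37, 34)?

(35, 24)

tangent at (37, 34): λ = (3·37² + 0)/(2·34) ≡ 20/7. 7⁻¹ ≡ 35 (mod 61) since 7·35 = 245 ≡ 1, so λ ≡ 20·35 ≡ 29.
  x = λ² - 37 - 37 = 841 - 74 ≡ 35; y = λ·(37 - 35) - 34 ≡ 24. → (35, 24)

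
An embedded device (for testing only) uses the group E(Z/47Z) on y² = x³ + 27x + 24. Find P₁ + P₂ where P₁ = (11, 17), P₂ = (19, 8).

(11, 17) + (19, 8). λ = (8 - 17)/(19 - 11) ≡ 38/8 mod 47. 8⁻¹ ≡ 6 (mod 47), so λ ≡ 40.
  x = λ² - 11 - 19 = 1600 - 30 ≡ 19; y = λ·(11 - 19) - 17 ≡ 39. → (19, 39)

(19, 39)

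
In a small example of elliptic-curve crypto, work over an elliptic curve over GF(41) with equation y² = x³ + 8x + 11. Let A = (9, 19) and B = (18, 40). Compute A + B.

(9, 19) + (18, 40). λ = (40 - 19)/(18 - 9) ≡ 21/9 mod 41. 9⁻¹ ≡ 32 (mod 41) since 9·32 = 288 ≡ 1, so λ ≡ 16.
  x = λ² - 9 - 18 = 256 - 27 ≡ 24; y = λ·(9 - 24) - 19 ≡ 28. → (24, 28)

(24, 28)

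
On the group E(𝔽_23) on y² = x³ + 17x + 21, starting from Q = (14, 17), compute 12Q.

Repeated addition: build up to 12Q.
2Q: tangent at (14, 17): λ = (3·14² + 17)/(2·17) ≡ 7/11. 11⁻¹ ≡ 21 (mod 23), so λ ≡ 7·21 ≡ 9.
  x = λ² - 14 - 14 = 81 - 28 ≡ 7; y = λ·(14 - 7) - 17 ≡ 0. → (7, 0)
3Q: (7, 0) + (14, 17). λ = (17 - 0)/(14 - 7) ≡ 17/7 mod 23. 7⁻¹ ≡ 10 (mod 23) since 7·10 = 70 ≡ 1, so λ ≡ 9.
  x = λ² - 7 - 14 = 81 - 21 ≡ 14; y = λ·(7 - 14) - 0 ≡ 6. → (14, 6)
4Q: (14, 6) + (14, 17): same x and y₁ ≡ -y₂, so the sum is O.
5Q: O + (14, 17) = (14, 17) (identity).
6Q: tangent at (14, 17): λ = (3·14² + 17)/(2·17) ≡ 7/11. 11⁻¹ ≡ 21 (mod 23), so λ ≡ 7·21 ≡ 9.
  x = λ² - 14 - 14 = 81 - 28 ≡ 7; y = λ·(14 - 7) - 17 ≡ 0. → (7, 0)
7Q: (7, 0) + (14, 17). λ = (17 - 0)/(14 - 7) ≡ 17/7 mod 23. 7⁻¹ ≡ 10 (mod 23) since 7·10 = 70 ≡ 1, so λ ≡ 9.
  x = λ² - 7 - 14 = 81 - 21 ≡ 14; y = λ·(7 - 14) - 0 ≡ 6. → (14, 6)
8Q: (14, 6) + (14, 17): same x and y₁ ≡ -y₂, so the sum is O.
9Q: O + (14, 17) = (14, 17) (identity).
10Q: tangent at (14, 17): λ = (3·14² + 17)/(2·17) ≡ 7/11. 11⁻¹ ≡ 21 (mod 23), so λ ≡ 7·21 ≡ 9.
  x = λ² - 14 - 14 = 81 - 28 ≡ 7; y = λ·(14 - 7) - 17 ≡ 0. → (7, 0)
11Q: (7, 0) + (14, 17). λ = (17 - 0)/(14 - 7) ≡ 17/7 mod 23. 7⁻¹ ≡ 10 (mod 23), so λ ≡ 9.
  x = λ² - 7 - 14 = 81 - 21 ≡ 14; y = λ·(7 - 14) - 0 ≡ 6. → (14, 6)
12Q: (14, 6) + (14, 17): same x and y₁ ≡ -y₂, so the sum is O.

O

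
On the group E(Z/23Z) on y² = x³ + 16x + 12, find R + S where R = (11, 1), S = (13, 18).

(8, 13)

(11, 1) + (13, 18). λ = (18 - 1)/(13 - 11) ≡ 17/2 mod 23. 2⁻¹ ≡ 12 (mod 23), so λ ≡ 20.
  x = λ² - 11 - 13 = 400 - 24 ≡ 8; y = λ·(11 - 8) - 1 ≡ 13. → (8, 13)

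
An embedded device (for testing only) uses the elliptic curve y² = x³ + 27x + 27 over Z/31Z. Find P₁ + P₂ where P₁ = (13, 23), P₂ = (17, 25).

(13, 23) + (17, 25). λ = (25 - 23)/(17 - 13) ≡ 2/4 mod 31. 4⁻¹ ≡ 8 (mod 31), so λ ≡ 16.
  x = λ² - 13 - 17 = 256 - 30 ≡ 9; y = λ·(13 - 9) - 23 ≡ 10. → (9, 10)

(9, 10)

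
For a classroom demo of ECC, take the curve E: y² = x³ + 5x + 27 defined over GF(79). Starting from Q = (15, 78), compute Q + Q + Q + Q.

Double-and-add on 4 = (100)₂. Start with Q = (15, 78) for the leading 1-bit.
double: tangent at (15, 78): λ = (3·15² + 5)/(2·78) ≡ 48/77. 77⁻¹ ≡ 39 (mod 79), so λ ≡ 48·39 ≡ 55.
  x = λ² - 15 - 15 = 3025 - 30 ≡ 72; y = λ·(15 - 72) - 78 ≡ 26. → (72, 26)
double: tangent at (72, 26): λ = (3·72² + 5)/(2·26) ≡ 73/52. 52⁻¹ ≡ 38 (mod 79), so λ ≡ 73·38 ≡ 9.
  x = λ² - 72 - 72 = 81 - 144 ≡ 16; y = λ·(72 - 16) - 26 ≡ 4. → (16, 4)

(16, 4)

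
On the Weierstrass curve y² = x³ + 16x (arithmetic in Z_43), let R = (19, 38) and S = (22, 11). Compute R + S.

(40, 22)

(19, 38) + (22, 11). λ = (11 - 38)/(22 - 19) ≡ 16/3 mod 43. 3⁻¹ ≡ 29 (mod 43), so λ ≡ 34.
  x = λ² - 19 - 22 = 1156 - 41 ≡ 40; y = λ·(19 - 40) - 38 ≡ 22. → (40, 22)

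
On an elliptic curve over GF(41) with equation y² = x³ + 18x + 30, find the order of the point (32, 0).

2

2P: (32, 0) + (32, 0): same x and y₁ ≡ -y₂, so the sum is O.
2P = O, so the order is 2.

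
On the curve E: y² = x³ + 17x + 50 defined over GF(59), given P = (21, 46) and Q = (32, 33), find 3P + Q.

(13, 7)

First 3P:
Repeated addition: build up to 3P.
2P: tangent at (21, 46): λ = (3·21² + 17)/(2·46) ≡ 42/33. 33⁻¹ ≡ 34 (mod 59), so λ ≡ 42·34 ≡ 12.
  x = λ² - 21 - 21 = 144 - 42 ≡ 43; y = λ·(21 - 43) - 46 ≡ 44. → (43, 44)
3P: (43, 44) + (21, 46). λ = (46 - 44)/(21 - 43) ≡ 2/37 mod 59. 37⁻¹ ≡ 8 (mod 59) since 37·8 = 296 ≡ 1, so λ ≡ 16.
  x = λ² - 43 - 21 = 256 - 64 ≡ 15; y = λ·(43 - 15) - 44 ≡ 50. → (15, 50)
3P = (15, 50).
Finally 3P + Q:
(15, 50) + (32, 33). λ = (33 - 50)/(32 - 15) ≡ 42/17 mod 59. 17⁻¹ ≡ 7 (mod 59) since 17·7 = 119 ≡ 1, so λ ≡ 58.
  x = λ² - 15 - 32 = 3364 - 47 ≡ 13; y = λ·(15 - 13) - 50 ≡ 7. → (13, 7)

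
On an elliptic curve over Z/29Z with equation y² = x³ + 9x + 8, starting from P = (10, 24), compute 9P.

Repeated addition: build up to 9P.
2P: tangent at (10, 24): λ = (3·10² + 9)/(2·24) ≡ 19/19. 19⁻¹ ≡ 26 (mod 29), so λ ≡ 19·26 ≡ 1.
  x = λ² - 10 - 10 = 1 - 20 ≡ 10; y = λ·(10 - 10) - 24 ≡ 5. → (10, 5)
3P: (10, 5) + (10, 24): same x and y₁ ≡ -y₂, so the sum is the point at infinity.
4P: the point at infinity + (10, 24) = (10, 24) (identity).
5P: tangent at (10, 24): λ = (3·10² + 9)/(2·24) ≡ 19/19. 19⁻¹ ≡ 26 (mod 29), so λ ≡ 19·26 ≡ 1.
  x = λ² - 10 - 10 = 1 - 20 ≡ 10; y = λ·(10 - 10) - 24 ≡ 5. → (10, 5)
6P: (10, 5) + (10, 24): same x and y₁ ≡ -y₂, so the sum is the point at infinity.
7P: the point at infinity + (10, 24) = (10, 24) (identity).
8P: tangent at (10, 24): λ = (3·10² + 9)/(2·24) ≡ 19/19. 19⁻¹ ≡ 26 (mod 29), so λ ≡ 19·26 ≡ 1.
  x = λ² - 10 - 10 = 1 - 20 ≡ 10; y = λ·(10 - 10) - 24 ≡ 5. → (10, 5)
9P: (10, 5) + (10, 24): same x and y₁ ≡ -y₂, so the sum is the point at infinity.

O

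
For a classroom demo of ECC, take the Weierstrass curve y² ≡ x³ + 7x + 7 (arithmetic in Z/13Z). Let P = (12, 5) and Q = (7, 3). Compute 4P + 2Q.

First 4P:
Double-and-add on 4 = (100)₂. Start with P = (12, 5) for the leading 1-bit.
double: tangent at (12, 5): λ = (3·12² + 7)/(2·5) ≡ 10/10. 10⁻¹ ≡ 4 (mod 13), so λ ≡ 10·4 ≡ 1.
  x = λ² - 12 - 12 = 1 - 24 ≡ 3; y = λ·(12 - 3) - 5 ≡ 4. → (3, 4)
double: tangent at (3, 4): λ = (3·3² + 7)/(2·4) ≡ 8/8. 8⁻¹ ≡ 5 (mod 13) since 8·5 = 40 ≡ 1, so λ ≡ 8·5 ≡ 1.
  x = λ² - 3 - 3 = 1 - 6 ≡ 8; y = λ·(3 - 8) - 4 ≡ 4. → (8, 4)
4P = (8, 4).
Next 2Q:
Repeated addition: build up to 2Q.
2Q: tangent at (7, 3): λ = (3·7² + 7)/(2·3) ≡ 11/6. 6⁻¹ ≡ 11 (mod 13), so λ ≡ 11·11 ≡ 4.
  x = λ² - 7 - 7 = 16 - 14 ≡ 2; y = λ·(7 - 2) - 3 ≡ 4. → (2, 4)
2Q = (2, 4).
Finally 4P + 2Q:
(8, 4) + (2, 4). λ = (4 - 4)/(2 - 8) ≡ 0/7 mod 13. 7⁻¹ ≡ 2 (mod 13) since 7·2 = 14 ≡ 1, so λ ≡ 0.
  x = λ² - 8 - 2 = 0 - 10 ≡ 3; y = λ·(8 - 3) - 4 ≡ 9. → (3, 9)

(3, 9)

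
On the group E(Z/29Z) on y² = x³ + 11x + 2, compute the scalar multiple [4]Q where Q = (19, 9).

Repeated addition: build up to 4Q.
2Q: tangent at (19, 9): λ = (3·19² + 11)/(2·9) ≡ 21/18. 18⁻¹ ≡ 21 (mod 29), so λ ≡ 21·21 ≡ 6.
  x = λ² - 19 - 19 = 36 - 38 ≡ 27; y = λ·(19 - 27) - 9 ≡ 1. → (27, 1)
3Q: (27, 1) + (19, 9). λ = (9 - 1)/(19 - 27) ≡ 8/21 mod 29. 21⁻¹ ≡ 18 (mod 29), so λ ≡ 28.
  x = λ² - 27 - 19 = 784 - 46 ≡ 13; y = λ·(27 - 13) - 1 ≡ 14. → (13, 14)
4Q: (13, 14) + (19, 9). λ = (9 - 14)/(19 - 13) ≡ 24/6 mod 29. 6⁻¹ ≡ 5 (mod 29) since 6·5 = 30 ≡ 1, so λ ≡ 4.
  x = λ² - 13 - 19 = 16 - 32 ≡ 13; y = λ·(13 - 13) - 14 ≡ 15. → (13, 15)

(13, 15)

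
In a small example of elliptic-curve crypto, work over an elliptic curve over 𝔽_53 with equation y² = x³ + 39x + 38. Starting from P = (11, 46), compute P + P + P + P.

Repeated addition: build up to 4P.
2P: tangent at (11, 46): λ = (3·11² + 39)/(2·46) ≡ 31/39. 39⁻¹ ≡ 34 (mod 53) since 39·34 = 1326 ≡ 1, so λ ≡ 31·34 ≡ 47.
  x = λ² - 11 - 11 = 2209 - 22 ≡ 14; y = λ·(11 - 14) - 46 ≡ 25. → (14, 25)
3P: (14, 25) + (11, 46). λ = (46 - 25)/(11 - 14) ≡ 21/50 mod 53. 50⁻¹ ≡ 35 (mod 53), so λ ≡ 46.
  x = λ² - 14 - 11 = 2116 - 25 ≡ 24; y = λ·(14 - 24) - 25 ≡ 45. → (24, 45)
4P: (24, 45) + (11, 46). λ = (46 - 45)/(11 - 24) ≡ 1/40 mod 53. 40⁻¹ ≡ 4 (mod 53) since 40·4 = 160 ≡ 1, so λ ≡ 4.
  x = λ² - 24 - 11 = 16 - 35 ≡ 34; y = λ·(24 - 34) - 45 ≡ 21. → (34, 21)

(34, 21)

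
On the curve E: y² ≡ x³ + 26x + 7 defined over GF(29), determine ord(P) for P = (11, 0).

2

2P: (11, 0) + (11, 0): same x and y₁ ≡ -y₂, so the sum is the point at infinity.
2P = the point at infinity, so the order is 2.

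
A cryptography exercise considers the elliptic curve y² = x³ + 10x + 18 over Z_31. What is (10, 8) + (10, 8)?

tangent at (10, 8): λ = (3·10² + 10)/(2·8) ≡ 0/16. 16⁻¹ ≡ 2 (mod 31) since 16·2 = 32 ≡ 1, so λ ≡ 0·2 ≡ 0.
  x = λ² - 10 - 10 = 0 - 20 ≡ 11; y = λ·(10 - 11) - 8 ≡ 23. → (11, 23)

(11, 23)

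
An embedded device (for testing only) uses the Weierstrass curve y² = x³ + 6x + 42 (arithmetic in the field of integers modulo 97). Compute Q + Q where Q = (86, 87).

tangent at (86, 87): λ = (3·86² + 6)/(2·87) ≡ 78/77. 77⁻¹ ≡ 63 (mod 97) since 77·63 = 4851 ≡ 1, so λ ≡ 78·63 ≡ 64.
  x = λ² - 86 - 86 = 4096 - 172 ≡ 44; y = λ·(86 - 44) - 87 ≡ 79. → (44, 79)

(44, 79)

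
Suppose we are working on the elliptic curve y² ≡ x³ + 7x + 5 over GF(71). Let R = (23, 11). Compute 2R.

(50, 53)

tangent at (23, 11): λ = (3·23² + 7)/(2·11) ≡ 32/22. 22⁻¹ ≡ 42 (mod 71), so λ ≡ 32·42 ≡ 66.
  x = λ² - 23 - 23 = 4356 - 46 ≡ 50; y = λ·(23 - 50) - 11 ≡ 53. → (50, 53)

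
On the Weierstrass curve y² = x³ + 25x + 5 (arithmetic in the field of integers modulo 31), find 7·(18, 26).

Write P = (18, 26).
Repeated addition: build up to 7P.
2P: tangent at (18, 26): λ = (3·18² + 25)/(2·26) ≡ 5/21. 21⁻¹ ≡ 3 (mod 31) since 21·3 = 63 ≡ 1, so λ ≡ 5·3 ≡ 15.
  x = λ² - 18 - 18 = 225 - 36 ≡ 3; y = λ·(18 - 3) - 26 ≡ 13. → (3, 13)
3P: (3, 13) + (18, 26). λ = (26 - 13)/(18 - 3) ≡ 13/15 mod 31. 15⁻¹ ≡ 29 (mod 31), so λ ≡ 5.
  x = λ² - 3 - 18 = 25 - 21 ≡ 4; y = λ·(3 - 4) - 13 ≡ 13. → (4, 13)
4P: (4, 13) + (18, 26). λ = (26 - 13)/(18 - 4) ≡ 13/14 mod 31. 14⁻¹ ≡ 20 (mod 31), so λ ≡ 12.
  x = λ² - 4 - 18 = 144 - 22 ≡ 29; y = λ·(4 - 29) - 13 ≡ 28. → (29, 28)
5P: (29, 28) + (18, 26). λ = (26 - 28)/(18 - 29) ≡ 29/20 mod 31. 20⁻¹ ≡ 14 (mod 31) since 20·14 = 280 ≡ 1, so λ ≡ 3.
  x = λ² - 29 - 18 = 9 - 47 ≡ 24; y = λ·(29 - 24) - 28 ≡ 18. → (24, 18)
6P: (24, 18) + (18, 26). λ = (26 - 18)/(18 - 24) ≡ 8/25 mod 31. 25⁻¹ ≡ 5 (mod 31), so λ ≡ 9.
  x = λ² - 24 - 18 = 81 - 42 ≡ 8; y = λ·(24 - 8) - 18 ≡ 2. → (8, 2)
7P: (8, 2) + (18, 26). λ = (26 - 2)/(18 - 8) ≡ 24/10 mod 31. 10⁻¹ ≡ 28 (mod 31) since 10·28 = 280 ≡ 1, so λ ≡ 21.
  x = λ² - 8 - 18 = 441 - 26 ≡ 12; y = λ·(8 - 12) - 2 ≡ 7. → (12, 7)

(12, 7)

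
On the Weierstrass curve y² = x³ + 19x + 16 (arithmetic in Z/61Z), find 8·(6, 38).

(60, 22)

Write G = (6, 38).
Repeated addition: build up to 8G.
2G: tangent at (6, 38): λ = (3·6² + 19)/(2·38) ≡ 5/15. 15⁻¹ ≡ 57 (mod 61) since 15·57 = 855 ≡ 1, so λ ≡ 5·57 ≡ 41.
  x = λ² - 6 - 6 = 1681 - 12 ≡ 22; y = λ·(6 - 22) - 38 ≡ 38. → (22, 38)
3G: (22, 38) + (6, 38). λ = (38 - 38)/(6 - 22) ≡ 0/45 mod 61. 45⁻¹ ≡ 19 (mod 61), so λ ≡ 0.
  x = λ² - 22 - 6 = 0 - 28 ≡ 33; y = λ·(22 - 33) - 38 ≡ 23. → (33, 23)
4G: (33, 23) + (6, 38). λ = (38 - 23)/(6 - 33) ≡ 15/34 mod 61. 34⁻¹ ≡ 9 (mod 61) since 34·9 = 306 ≡ 1, so λ ≡ 13.
  x = λ² - 33 - 6 = 169 - 39 ≡ 8; y = λ·(33 - 8) - 23 ≡ 58. → (8, 58)
5G: (8, 58) + (6, 38). λ = (38 - 58)/(6 - 8) ≡ 41/59 mod 61. 59⁻¹ ≡ 30 (mod 61), so λ ≡ 10.
  x = λ² - 8 - 6 = 100 - 14 ≡ 25; y = λ·(8 - 25) - 58 ≡ 16. → (25, 16)
6G: (25, 16) + (6, 38). λ = (38 - 16)/(6 - 25) ≡ 22/42 mod 61. 42⁻¹ ≡ 16 (mod 61) since 42·16 = 672 ≡ 1, so λ ≡ 47.
  x = λ² - 25 - 6 = 2209 - 31 ≡ 43; y = λ·(25 - 43) - 16 ≡ 53. → (43, 53)
7G: (43, 53) + (6, 38). λ = (38 - 53)/(6 - 43) ≡ 46/24 mod 61. 24⁻¹ ≡ 28 (mod 61), so λ ≡ 7.
  x = λ² - 43 - 6 = 49 - 49 ≡ 0; y = λ·(43 - 0) - 53 ≡ 4. → (0, 4)
8G: (0, 4) + (6, 38). λ = (38 - 4)/(6 - 0) ≡ 34/6 mod 61. 6⁻¹ ≡ 51 (mod 61), so λ ≡ 26.
  x = λ² - 0 - 6 = 676 - 6 ≡ 60; y = λ·(0 - 60) - 4 ≡ 22. → (60, 22)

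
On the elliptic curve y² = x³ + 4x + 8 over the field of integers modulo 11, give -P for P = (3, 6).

-(3, 6) = (3, -6 mod 11) = (3, 5).

(3, 5)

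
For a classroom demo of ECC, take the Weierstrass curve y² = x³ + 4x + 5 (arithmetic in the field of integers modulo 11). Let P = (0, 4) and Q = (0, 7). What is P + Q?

O

The two points share x = 0 and their y-coordinates satisfy 4 + 7 ≡ 0 (mod 11), so they are inverses. Their sum is ∞.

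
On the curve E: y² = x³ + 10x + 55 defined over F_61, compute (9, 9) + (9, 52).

The two points share x = 9 and their y-coordinates satisfy 9 + 52 ≡ 0 (mod 61), so they are inverses. Their sum is the point at infinity.

O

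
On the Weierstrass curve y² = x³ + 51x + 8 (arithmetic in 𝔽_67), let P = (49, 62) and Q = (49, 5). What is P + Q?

The two points share x = 49 and their y-coordinates satisfy 62 + 5 ≡ 0 (mod 67), so they are inverses. Their sum is O.

O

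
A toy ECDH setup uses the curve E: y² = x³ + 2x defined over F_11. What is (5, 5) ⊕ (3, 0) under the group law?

(1, 5)

(5, 5) + (3, 0). λ = (0 - 5)/(3 - 5) ≡ 6/9 mod 11. 9⁻¹ ≡ 5 (mod 11), so λ ≡ 8.
  x = λ² - 5 - 3 = 64 - 8 ≡ 1; y = λ·(5 - 1) - 5 ≡ 5. → (1, 5)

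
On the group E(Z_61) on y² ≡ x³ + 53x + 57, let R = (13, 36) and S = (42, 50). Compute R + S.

(5, 52)

(13, 36) + (42, 50). λ = (50 - 36)/(42 - 13) ≡ 14/29 mod 61. 29⁻¹ ≡ 40 (mod 61) since 29·40 = 1160 ≡ 1, so λ ≡ 11.
  x = λ² - 13 - 42 = 121 - 55 ≡ 5; y = λ·(13 - 5) - 36 ≡ 52. → (5, 52)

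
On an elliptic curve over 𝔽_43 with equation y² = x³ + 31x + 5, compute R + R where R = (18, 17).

tangent at (18, 17): λ = (3·18² + 31)/(2·17) ≡ 14/34. 34⁻¹ ≡ 19 (mod 43) since 34·19 = 646 ≡ 1, so λ ≡ 14·19 ≡ 8.
  x = λ² - 18 - 18 = 64 - 36 ≡ 28; y = λ·(18 - 28) - 17 ≡ 32. → (28, 32)

(28, 32)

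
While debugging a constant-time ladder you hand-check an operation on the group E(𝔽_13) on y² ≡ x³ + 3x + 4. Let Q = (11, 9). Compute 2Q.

(0, 11)

tangent at (11, 9): λ = (3·11² + 3)/(2·9) ≡ 2/5. 5⁻¹ ≡ 8 (mod 13), so λ ≡ 2·8 ≡ 3.
  x = λ² - 11 - 11 = 9 - 22 ≡ 0; y = λ·(11 - 0) - 9 ≡ 11. → (0, 11)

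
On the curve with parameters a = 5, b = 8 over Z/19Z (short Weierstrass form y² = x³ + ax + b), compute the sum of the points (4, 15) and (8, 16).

(4, 15) + (8, 16). λ = (16 - 15)/(8 - 4) ≡ 1/4 mod 19. 4⁻¹ ≡ 5 (mod 19) since 4·5 = 20 ≡ 1, so λ ≡ 5.
  x = λ² - 4 - 8 = 25 - 12 ≡ 13; y = λ·(4 - 13) - 15 ≡ 16. → (13, 16)

(13, 16)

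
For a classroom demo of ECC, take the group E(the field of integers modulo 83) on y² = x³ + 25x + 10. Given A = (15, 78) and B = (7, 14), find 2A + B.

First 2A:
Repeated addition: build up to 2A.
2A: tangent at (15, 78): λ = (3·15² + 25)/(2·78) ≡ 36/73. 73⁻¹ ≡ 58 (mod 83), so λ ≡ 36·58 ≡ 13.
  x = λ² - 15 - 15 = 169 - 30 ≡ 56; y = λ·(15 - 56) - 78 ≡ 53. → (56, 53)
2A = (56, 53).
Finally 2A + B:
(56, 53) + (7, 14). λ = (14 - 53)/(7 - 56) ≡ 44/34 mod 83. 34⁻¹ ≡ 22 (mod 83), so λ ≡ 55.
  x = λ² - 56 - 7 = 3025 - 63 ≡ 57; y = λ·(56 - 57) - 53 ≡ 58. → (57, 58)

(57, 58)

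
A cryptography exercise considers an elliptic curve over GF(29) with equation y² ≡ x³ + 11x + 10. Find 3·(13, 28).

Write G = (13, 28).
Repeated addition: build up to 3G.
2G: tangent at (13, 28): λ = (3·13² + 11)/(2·28) ≡ 25/27. 27⁻¹ ≡ 14 (mod 29), so λ ≡ 25·14 ≡ 2.
  x = λ² - 13 - 13 = 4 - 26 ≡ 7; y = λ·(13 - 7) - 28 ≡ 13. → (7, 13)
3G: (7, 13) + (13, 28). λ = (28 - 13)/(13 - 7) ≡ 15/6 mod 29. 6⁻¹ ≡ 5 (mod 29) since 6·5 = 30 ≡ 1, so λ ≡ 17.
  x = λ² - 7 - 13 = 289 - 20 ≡ 8; y = λ·(7 - 8) - 13 ≡ 28. → (8, 28)

(8, 28)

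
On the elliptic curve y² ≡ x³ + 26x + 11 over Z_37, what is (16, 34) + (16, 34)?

tangent at (16, 34): λ = (3·16² + 26)/(2·34) ≡ 17/31. 31⁻¹ ≡ 6 (mod 37) since 31·6 = 186 ≡ 1, so λ ≡ 17·6 ≡ 28.
  x = λ² - 16 - 16 = 784 - 32 ≡ 12; y = λ·(16 - 12) - 34 ≡ 4. → (12, 4)

(12, 4)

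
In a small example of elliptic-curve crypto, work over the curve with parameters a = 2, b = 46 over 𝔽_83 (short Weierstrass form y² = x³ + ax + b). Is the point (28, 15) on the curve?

y² = 15² ≡ 59; x³ + 2x + 46 = 22054 ≡ 59 (mod 83). 59 = 59.

yes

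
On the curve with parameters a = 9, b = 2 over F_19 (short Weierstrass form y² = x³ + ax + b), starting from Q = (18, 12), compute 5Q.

(5, 1)

Double-and-add on 5 = (101)₂. Start with Q = (18, 12) for the leading 1-bit.
double: tangent at (18, 12): λ = (3·18² + 9)/(2·12) ≡ 12/5. 5⁻¹ ≡ 4 (mod 19) since 5·4 = 20 ≡ 1, so λ ≡ 12·4 ≡ 10.
  x = λ² - 18 - 18 = 100 - 36 ≡ 7; y = λ·(18 - 7) - 12 ≡ 3. → (7, 3)
double: tangent at (7, 3): λ = (3·7² + 9)/(2·3) ≡ 4/6. 6⁻¹ ≡ 16 (mod 19) since 6·16 = 96 ≡ 1, so λ ≡ 4·16 ≡ 7.
  x = λ² - 7 - 7 = 49 - 14 ≡ 16; y = λ·(7 - 16) - 3 ≡ 10. → (16, 10)
add Q: (16, 10) + (18, 12). λ = (12 - 10)/(18 - 16) ≡ 2/2 mod 19. 2⁻¹ ≡ 10 (mod 19) since 2·10 = 20 ≡ 1, so λ ≡ 1.
  x = λ² - 16 - 18 = 1 - 34 ≡ 5; y = λ·(16 - 5) - 10 ≡ 1. → (5, 1)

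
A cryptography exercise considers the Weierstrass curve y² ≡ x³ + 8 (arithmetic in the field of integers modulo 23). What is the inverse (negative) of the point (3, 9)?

(3, 14)

-(3, 9) = (3, -9 mod 23) = (3, 14).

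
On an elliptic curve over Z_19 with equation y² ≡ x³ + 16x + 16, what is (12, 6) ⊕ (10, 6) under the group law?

(16, 13)

(12, 6) + (10, 6). λ = (6 - 6)/(10 - 12) ≡ 0/17 mod 19. 17⁻¹ ≡ 9 (mod 19), so λ ≡ 0.
  x = λ² - 12 - 10 = 0 - 22 ≡ 16; y = λ·(12 - 16) - 6 ≡ 13. → (16, 13)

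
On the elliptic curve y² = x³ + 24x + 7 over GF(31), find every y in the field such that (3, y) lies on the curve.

x³ + 24x + 7 = 106 ≡ 13 (mod 31).
13 is a non-residue mod 31; no y exists.

none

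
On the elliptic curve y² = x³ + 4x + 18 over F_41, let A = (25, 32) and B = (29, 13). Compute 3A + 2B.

(32, 27)

First 3A:
Repeated addition: build up to 3A.
2A: tangent at (25, 32): λ = (3·25² + 4)/(2·32) ≡ 34/23. 23⁻¹ ≡ 25 (mod 41), so λ ≡ 34·25 ≡ 30.
  x = λ² - 25 - 25 = 900 - 50 ≡ 30; y = λ·(25 - 30) - 32 ≡ 23. → (30, 23)
3A: (30, 23) + (25, 32). λ = (32 - 23)/(25 - 30) ≡ 9/36 mod 41. 36⁻¹ ≡ 8 (mod 41) since 36·8 = 288 ≡ 1, so λ ≡ 31.
  x = λ² - 30 - 25 = 961 - 55 ≡ 4; y = λ·(30 - 4) - 23 ≡ 4. → (4, 4)
3A = (4, 4).
Next 2B:
Repeated addition: build up to 2B.
2B: tangent at (29, 13): λ = (3·29² + 4)/(2·13) ≡ 26/26. 26⁻¹ ≡ 30 (mod 41), so λ ≡ 26·30 ≡ 1.
  x = λ² - 29 - 29 = 1 - 58 ≡ 25; y = λ·(29 - 25) - 13 ≡ 32. → (25, 32)
2B = (25, 32).
Finally 3A + 2B:
(4, 4) + (25, 32). λ = (32 - 4)/(25 - 4) ≡ 28/21 mod 41. 21⁻¹ ≡ 2 (mod 41), so λ ≡ 15.
  x = λ² - 4 - 25 = 225 - 29 ≡ 32; y = λ·(4 - 32) - 4 ≡ 27. → (32, 27)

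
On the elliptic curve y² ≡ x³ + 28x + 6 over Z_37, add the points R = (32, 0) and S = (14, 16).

(16, 31)

(32, 0) + (14, 16). λ = (16 - 0)/(14 - 32) ≡ 16/19 mod 37. 19⁻¹ ≡ 2 (mod 37), so λ ≡ 32.
  x = λ² - 32 - 14 = 1024 - 46 ≡ 16; y = λ·(32 - 16) - 0 ≡ 31. → (16, 31)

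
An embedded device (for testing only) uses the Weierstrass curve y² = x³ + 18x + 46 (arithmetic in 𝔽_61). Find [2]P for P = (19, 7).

(19, 54)

tangent at (19, 7): λ = (3·19² + 18)/(2·7) ≡ 3/14. 14⁻¹ ≡ 48 (mod 61), so λ ≡ 3·48 ≡ 22.
  x = λ² - 19 - 19 = 484 - 38 ≡ 19; y = λ·(19 - 19) - 7 ≡ 54. → (19, 54)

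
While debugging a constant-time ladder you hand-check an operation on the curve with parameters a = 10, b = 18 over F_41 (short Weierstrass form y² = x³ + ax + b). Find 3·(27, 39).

(16, 16)

Write G = (27, 39).
Repeated addition: build up to 3G.
2G: tangent at (27, 39): λ = (3·27² + 10)/(2·39) ≡ 24/37. 37⁻¹ ≡ 10 (mod 41), so λ ≡ 24·10 ≡ 35.
  x = λ² - 27 - 27 = 1225 - 54 ≡ 23; y = λ·(27 - 23) - 39 ≡ 19. → (23, 19)
3G: (23, 19) + (27, 39). λ = (39 - 19)/(27 - 23) ≡ 20/4 mod 41. 4⁻¹ ≡ 31 (mod 41), so λ ≡ 5.
  x = λ² - 23 - 27 = 25 - 50 ≡ 16; y = λ·(23 - 16) - 19 ≡ 16. → (16, 16)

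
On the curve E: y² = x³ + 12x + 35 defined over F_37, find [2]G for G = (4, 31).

tangent at (4, 31): λ = (3·4² + 12)/(2·31) ≡ 23/25. 25⁻¹ ≡ 3 (mod 37), so λ ≡ 23·3 ≡ 32.
  x = λ² - 4 - 4 = 1024 - 8 ≡ 17; y = λ·(4 - 17) - 31 ≡ 34. → (17, 34)

(17, 34)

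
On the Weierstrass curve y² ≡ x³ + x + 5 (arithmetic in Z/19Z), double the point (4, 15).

(12, 15)

tangent at (4, 15): λ = (3·4² + 1)/(2·15) ≡ 11/11. 11⁻¹ ≡ 7 (mod 19) since 11·7 = 77 ≡ 1, so λ ≡ 11·7 ≡ 1.
  x = λ² - 4 - 4 = 1 - 8 ≡ 12; y = λ·(4 - 12) - 15 ≡ 15. → (12, 15)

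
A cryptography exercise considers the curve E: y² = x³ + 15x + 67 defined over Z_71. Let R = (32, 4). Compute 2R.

tangent at (32, 4): λ = (3·32² + 15)/(2·4) ≡ 34/8. 8⁻¹ ≡ 9 (mod 71) since 8·9 = 72 ≡ 1, so λ ≡ 34·9 ≡ 22.
  x = λ² - 32 - 32 = 484 - 64 ≡ 65; y = λ·(32 - 65) - 4 ≡ 51. → (65, 51)

(65, 51)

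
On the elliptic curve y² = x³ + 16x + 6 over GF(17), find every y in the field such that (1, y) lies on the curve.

none

x³ + 16x + 6 = 23 ≡ 6 (mod 17).
6 is a non-residue mod 17; no y exists.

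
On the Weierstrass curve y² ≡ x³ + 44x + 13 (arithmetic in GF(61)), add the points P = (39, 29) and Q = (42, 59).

(19, 49)

(39, 29) + (42, 59). λ = (59 - 29)/(42 - 39) ≡ 30/3 mod 61. 3⁻¹ ≡ 41 (mod 61) since 3·41 = 123 ≡ 1, so λ ≡ 10.
  x = λ² - 39 - 42 = 100 - 81 ≡ 19; y = λ·(39 - 19) - 29 ≡ 49. → (19, 49)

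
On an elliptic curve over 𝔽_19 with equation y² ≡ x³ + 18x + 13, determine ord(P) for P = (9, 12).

4

2P: tangent at (9, 12): λ = (3·9² + 18)/(2·12) ≡ 14/5. 5⁻¹ ≡ 4 (mod 19), so λ ≡ 14·4 ≡ 18.
  x = λ² - 9 - 9 = 324 - 18 ≡ 2; y = λ·(9 - 2) - 12 ≡ 0. → (2, 0)
3P: (2, 0) + (9, 12). λ = (12 - 0)/(9 - 2) ≡ 12/7 mod 19. 7⁻¹ ≡ 11 (mod 19), so λ ≡ 18.
  x = λ² - 2 - 9 = 324 - 11 ≡ 9; y = λ·(2 - 9) - 0 ≡ 7. → (9, 7)
4P: (9, 7) + (9, 12): same x and y₁ ≡ -y₂, so the sum is ∞.
4P = ∞, so the order is 4.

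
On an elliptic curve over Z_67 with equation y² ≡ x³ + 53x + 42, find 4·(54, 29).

(8, 24)

Write P = (54, 29).
Double-and-add on 4 = (100)₂. Start with P = (54, 29) for the leading 1-bit.
double: tangent at (54, 29): λ = (3·54² + 53)/(2·29) ≡ 24/58. 58⁻¹ ≡ 52 (mod 67), so λ ≡ 24·52 ≡ 42.
  x = λ² - 54 - 54 = 1764 - 108 ≡ 48; y = λ·(54 - 48) - 29 ≡ 22. → (48, 22)
double: tangent at (48, 22): λ = (3·48² + 53)/(2·22) ≡ 64/44. 44⁻¹ ≡ 32 (mod 67), so λ ≡ 64·32 ≡ 38.
  x = λ² - 48 - 48 = 1444 - 96 ≡ 8; y = λ·(48 - 8) - 22 ≡ 24. → (8, 24)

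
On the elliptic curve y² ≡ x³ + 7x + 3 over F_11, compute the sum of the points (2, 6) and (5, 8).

(2, 5)

(2, 6) + (5, 8). λ = (8 - 6)/(5 - 2) ≡ 2/3 mod 11. 3⁻¹ ≡ 4 (mod 11) since 3·4 = 12 ≡ 1, so λ ≡ 8.
  x = λ² - 2 - 5 = 64 - 7 ≡ 2; y = λ·(2 - 2) - 6 ≡ 5. → (2, 5)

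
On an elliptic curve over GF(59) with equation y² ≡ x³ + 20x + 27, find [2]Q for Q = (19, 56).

(30, 29)

tangent at (19, 56): λ = (3·19² + 20)/(2·56) ≡ 41/53. 53⁻¹ ≡ 49 (mod 59), so λ ≡ 41·49 ≡ 3.
  x = λ² - 19 - 19 = 9 - 38 ≡ 30; y = λ·(19 - 30) - 56 ≡ 29. → (30, 29)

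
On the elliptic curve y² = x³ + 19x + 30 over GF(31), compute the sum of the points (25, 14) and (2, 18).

(12, 8)

(25, 14) + (2, 18). λ = (18 - 14)/(2 - 25) ≡ 4/8 mod 31. 8⁻¹ ≡ 4 (mod 31) since 8·4 = 32 ≡ 1, so λ ≡ 16.
  x = λ² - 25 - 2 = 256 - 27 ≡ 12; y = λ·(25 - 12) - 14 ≡ 8. → (12, 8)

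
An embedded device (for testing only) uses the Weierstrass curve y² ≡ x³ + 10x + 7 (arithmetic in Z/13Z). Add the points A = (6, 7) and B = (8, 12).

(2, 3)

(6, 7) + (8, 12). λ = (12 - 7)/(8 - 6) ≡ 5/2 mod 13. 2⁻¹ ≡ 7 (mod 13), so λ ≡ 9.
  x = λ² - 6 - 8 = 81 - 14 ≡ 2; y = λ·(6 - 2) - 7 ≡ 3. → (2, 3)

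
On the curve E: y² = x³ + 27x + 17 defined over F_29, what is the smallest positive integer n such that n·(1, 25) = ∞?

2P: tangent at (1, 25): λ = (3·1² + 27)/(2·25) ≡ 1/21. 21⁻¹ ≡ 18 (mod 29) since 21·18 = 378 ≡ 1, so λ ≡ 1·18 ≡ 18.
  x = λ² - 1 - 1 = 324 - 2 ≡ 3; y = λ·(1 - 3) - 25 ≡ 26. → (3, 26)
3P: (3, 26) + (1, 25). λ = (25 - 26)/(1 - 3) ≡ 28/27 mod 29. 27⁻¹ ≡ 14 (mod 29), so λ ≡ 15.
  x = λ² - 3 - 1 = 225 - 4 ≡ 18; y = λ·(3 - 18) - 26 ≡ 10. → (18, 10)
4P: (18, 10) + (1, 25). λ = (25 - 10)/(1 - 18) ≡ 15/12 mod 29. 12⁻¹ ≡ 17 (mod 29) since 12·17 = 204 ≡ 1, so λ ≡ 23.
  x = λ² - 18 - 1 = 529 - 19 ≡ 17; y = λ·(18 - 17) - 10 ≡ 13. → (17, 13)
5P: (17, 13) + (1, 25). λ = (25 - 13)/(1 - 17) ≡ 12/13 mod 29. 13⁻¹ ≡ 9 (mod 29), so λ ≡ 21.
  x = λ² - 17 - 1 = 441 - 18 ≡ 17; y = λ·(17 - 17) - 13 ≡ 16. → (17, 16)
6P: (17, 16) + (1, 25). λ = (25 - 16)/(1 - 17) ≡ 9/13 mod 29. 13⁻¹ ≡ 9 (mod 29), so λ ≡ 23.
  x = λ² - 17 - 1 = 529 - 18 ≡ 18; y = λ·(17 - 18) - 16 ≡ 19. → (18, 19)
7P: (18, 19) + (1, 25). λ = (25 - 19)/(1 - 18) ≡ 6/12 mod 29. 12⁻¹ ≡ 17 (mod 29) since 12·17 = 204 ≡ 1, so λ ≡ 15.
  x = λ² - 18 - 1 = 225 - 19 ≡ 3; y = λ·(18 - 3) - 19 ≡ 3. → (3, 3)
8P: (3, 3) + (1, 25). λ = (25 - 3)/(1 - 3) ≡ 22/27 mod 29. 27⁻¹ ≡ 14 (mod 29), so λ ≡ 18.
  x = λ² - 3 - 1 = 324 - 4 ≡ 1; y = λ·(3 - 1) - 3 ≡ 4. → (1, 4)
9P: (1, 4) + (1, 25): same x and y₁ ≡ -y₂, so the sum is ∞.
9P = ∞, so the order is 9.

9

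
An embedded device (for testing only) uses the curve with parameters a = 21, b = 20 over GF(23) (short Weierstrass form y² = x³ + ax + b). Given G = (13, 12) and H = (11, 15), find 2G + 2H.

(2, 1)

First 2G:
Repeated addition: build up to 2G.
2G: tangent at (13, 12): λ = (3·13² + 21)/(2·12) ≡ 22/1. 1⁻¹ ≡ 1 (mod 23) since 1·1 = 1 ≡ 1, so λ ≡ 22·1 ≡ 22.
  x = λ² - 13 - 13 = 484 - 26 ≡ 21; y = λ·(13 - 21) - 12 ≡ 19. → (21, 19)
2G = (21, 19).
Next 2H:
Repeated addition: build up to 2H.
2H: tangent at (11, 15): λ = (3·11² + 21)/(2·15) ≡ 16/7. 7⁻¹ ≡ 10 (mod 23) since 7·10 = 70 ≡ 1, so λ ≡ 16·10 ≡ 22.
  x = λ² - 11 - 11 = 484 - 22 ≡ 2; y = λ·(11 - 2) - 15 ≡ 22. → (2, 22)
2H = (2, 22).
Finally 2G + 2H:
(21, 19) + (2, 22). λ = (22 - 19)/(2 - 21) ≡ 3/4 mod 23. 4⁻¹ ≡ 6 (mod 23), so λ ≡ 18.
  x = λ² - 21 - 2 = 324 - 23 ≡ 2; y = λ·(21 - 2) - 19 ≡ 1. → (2, 1)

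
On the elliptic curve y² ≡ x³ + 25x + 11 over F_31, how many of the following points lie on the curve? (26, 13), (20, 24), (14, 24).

0

(26, 13): 13² ≡ 14, rhs ≡ 9 → off.
(20, 24): 24² ≡ 18, rhs ≡ 17 → off.
(14, 24): 24² ≡ 18, rhs ≡ 5 → off.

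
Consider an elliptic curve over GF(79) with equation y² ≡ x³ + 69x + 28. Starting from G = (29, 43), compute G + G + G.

Repeated addition: build up to 3G.
2G: tangent at (29, 43): λ = (3·29² + 69)/(2·43) ≡ 64/7. 7⁻¹ ≡ 34 (mod 79), so λ ≡ 64·34 ≡ 43.
  x = λ² - 29 - 29 = 1849 - 58 ≡ 53; y = λ·(29 - 53) - 43 ≡ 31. → (53, 31)
3G: (53, 31) + (29, 43). λ = (43 - 31)/(29 - 53) ≡ 12/55 mod 79. 55⁻¹ ≡ 23 (mod 79) since 55·23 = 1265 ≡ 1, so λ ≡ 39.
  x = λ² - 53 - 29 = 1521 - 82 ≡ 17; y = λ·(53 - 17) - 31 ≡ 30. → (17, 30)

(17, 30)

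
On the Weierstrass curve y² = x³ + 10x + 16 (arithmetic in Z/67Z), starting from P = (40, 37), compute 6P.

(0, 4)

Repeated addition: build up to 6P.
2P: tangent at (40, 37): λ = (3·40² + 10)/(2·37) ≡ 53/7. 7⁻¹ ≡ 48 (mod 67), so λ ≡ 53·48 ≡ 65.
  x = λ² - 40 - 40 = 4225 - 80 ≡ 58; y = λ·(40 - 58) - 37 ≡ 66. → (58, 66)
3P: (58, 66) + (40, 37). λ = (37 - 66)/(40 - 58) ≡ 38/49 mod 67. 49⁻¹ ≡ 26 (mod 67), so λ ≡ 50.
  x = λ² - 58 - 40 = 2500 - 98 ≡ 57; y = λ·(58 - 57) - 66 ≡ 51. → (57, 51)
4P: (57, 51) + (40, 37). λ = (37 - 51)/(40 - 57) ≡ 53/50 mod 67. 50⁻¹ ≡ 63 (mod 67), so λ ≡ 56.
  x = λ² - 57 - 40 = 3136 - 97 ≡ 24; y = λ·(57 - 24) - 51 ≡ 55. → (24, 55)
5P: (24, 55) + (40, 37). λ = (37 - 55)/(40 - 24) ≡ 49/16 mod 67. 16⁻¹ ≡ 21 (mod 67) since 16·21 = 336 ≡ 1, so λ ≡ 24.
  x = λ² - 24 - 40 = 576 - 64 ≡ 43; y = λ·(24 - 43) - 55 ≡ 25. → (43, 25)
6P: (43, 25) + (40, 37). λ = (37 - 25)/(40 - 43) ≡ 12/64 mod 67. 64⁻¹ ≡ 22 (mod 67), so λ ≡ 63.
  x = λ² - 43 - 40 = 3969 - 83 ≡ 0; y = λ·(43 - 0) - 25 ≡ 4. → (0, 4)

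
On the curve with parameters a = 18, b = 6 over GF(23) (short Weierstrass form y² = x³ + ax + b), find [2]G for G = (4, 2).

tangent at (4, 2): λ = (3·4² + 18)/(2·2) ≡ 20/4. 4⁻¹ ≡ 6 (mod 23) since 4·6 = 24 ≡ 1, so λ ≡ 20·6 ≡ 5.
  x = λ² - 4 - 4 = 25 - 8 ≡ 17; y = λ·(4 - 17) - 2 ≡ 2. → (17, 2)

(17, 2)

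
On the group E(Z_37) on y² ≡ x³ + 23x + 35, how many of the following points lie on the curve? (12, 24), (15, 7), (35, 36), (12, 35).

(12, 24): 24² ≡ 21, rhs ≡ 4 → off.
(15, 7): 7² ≡ 12, rhs ≡ 18 → off.
(35, 36): 36² ≡ 1, rhs ≡ 18 → off.
(12, 35): 35² ≡ 4, rhs ≡ 4 → on.

1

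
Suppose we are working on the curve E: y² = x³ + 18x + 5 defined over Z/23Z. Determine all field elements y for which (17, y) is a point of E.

7, 16

x³ + 18x + 5 = 5224 ≡ 3 (mod 23).
Square roots of 3 mod 23: 7 and 16 (since 7² = 49 ≡ 3).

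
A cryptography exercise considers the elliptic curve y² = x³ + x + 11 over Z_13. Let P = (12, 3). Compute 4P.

O

Double-and-add on 4 = (100)₂. Start with P = (12, 3) for the leading 1-bit.
double: tangent at (12, 3): λ = (3·12² + 1)/(2·3) ≡ 4/6. 6⁻¹ ≡ 11 (mod 13), so λ ≡ 4·11 ≡ 5.
  x = λ² - 12 - 12 = 25 - 24 ≡ 1; y = λ·(12 - 1) - 3 ≡ 0. → (1, 0)
double: (1, 0) + (1, 0): same x and y₁ ≡ -y₂, so the sum is O.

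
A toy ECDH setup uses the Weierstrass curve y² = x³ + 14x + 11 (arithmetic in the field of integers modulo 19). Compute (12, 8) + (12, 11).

The two points share x = 12 and their y-coordinates satisfy 8 + 11 ≡ 0 (mod 19), so they are inverses. Their sum is the point at infinity.

O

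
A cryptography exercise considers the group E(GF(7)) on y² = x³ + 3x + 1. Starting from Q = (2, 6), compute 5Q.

Repeated addition: build up to 5Q.
2Q: tangent at (2, 6): λ = (3·2² + 3)/(2·6) ≡ 1/5. 5⁻¹ ≡ 3 (mod 7), so λ ≡ 1·3 ≡ 3.
  x = λ² - 2 - 2 = 9 - 4 ≡ 5; y = λ·(2 - 5) - 6 ≡ 6. → (5, 6)
3Q: (5, 6) + (2, 6). λ = (6 - 6)/(2 - 5) ≡ 0/4 mod 7. 4⁻¹ ≡ 2 (mod 7) since 4·2 = 8 ≡ 1, so λ ≡ 0.
  x = λ² - 5 - 2 = 0 - 7 ≡ 0; y = λ·(5 - 0) - 6 ≡ 1. → (0, 1)
4Q: (0, 1) + (2, 6). λ = (6 - 1)/(2 - 0) ≡ 5/2 mod 7. 2⁻¹ ≡ 4 (mod 7), so λ ≡ 6.
  x = λ² - 0 - 2 = 36 - 2 ≡ 6; y = λ·(0 - 6) - 1 ≡ 5. → (6, 5)
5Q: (6, 5) + (2, 6). λ = (6 - 5)/(2 - 6) ≡ 1/3 mod 7. 3⁻¹ ≡ 5 (mod 7) since 3·5 = 15 ≡ 1, so λ ≡ 5.
  x = λ² - 6 - 2 = 25 - 8 ≡ 3; y = λ·(6 - 3) - 5 ≡ 3. → (3, 3)

(3, 3)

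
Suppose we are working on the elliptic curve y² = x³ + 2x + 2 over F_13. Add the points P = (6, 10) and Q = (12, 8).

(6, 10) + (12, 8). λ = (8 - 10)/(12 - 6) ≡ 11/6 mod 13. 6⁻¹ ≡ 11 (mod 13) since 6·11 = 66 ≡ 1, so λ ≡ 4.
  x = λ² - 6 - 12 = 16 - 18 ≡ 11; y = λ·(6 - 11) - 10 ≡ 9. → (11, 9)

(11, 9)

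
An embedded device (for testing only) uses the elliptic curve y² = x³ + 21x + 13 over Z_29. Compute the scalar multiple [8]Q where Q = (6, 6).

(14, 8)

Double-and-add on 8 = (1000)₂. Start with Q = (6, 6) for the leading 1-bit.
double: tangent at (6, 6): λ = (3·6² + 21)/(2·6) ≡ 13/12. 12⁻¹ ≡ 17 (mod 29) since 12·17 = 204 ≡ 1, so λ ≡ 13·17 ≡ 18.
  x = λ² - 6 - 6 = 324 - 12 ≡ 22; y = λ·(6 - 22) - 6 ≡ 25. → (22, 25)
double: tangent at (22, 25): λ = (3·22² + 21)/(2·25) ≡ 23/21. 21⁻¹ ≡ 18 (mod 29), so λ ≡ 23·18 ≡ 8.
  x = λ² - 22 - 22 = 64 - 44 ≡ 20; y = λ·(22 - 20) - 25 ≡ 20. → (20, 20)
double: tangent at (20, 20): λ = (3·20² + 21)/(2·20) ≡ 3/11. 11⁻¹ ≡ 8 (mod 29), so λ ≡ 3·8 ≡ 24.
  x = λ² - 20 - 20 = 576 - 40 ≡ 14; y = λ·(20 - 14) - 20 ≡ 8. → (14, 8)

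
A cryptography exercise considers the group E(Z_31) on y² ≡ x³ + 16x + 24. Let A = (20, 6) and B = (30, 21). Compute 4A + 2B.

(20, 6)

First 4A:
Repeated addition: build up to 4A.
2A: tangent at (20, 6): λ = (3·20² + 16)/(2·6) ≡ 7/12. 12⁻¹ ≡ 13 (mod 31), so λ ≡ 7·13 ≡ 29.
  x = λ² - 20 - 20 = 841 - 40 ≡ 26; y = λ·(20 - 26) - 6 ≡ 6. → (26, 6)
3A: (26, 6) + (20, 6). λ = (6 - 6)/(20 - 26) ≡ 0/25 mod 31. 25⁻¹ ≡ 5 (mod 31) since 25·5 = 125 ≡ 1, so λ ≡ 0.
  x = λ² - 26 - 20 = 0 - 46 ≡ 16; y = λ·(26 - 16) - 6 ≡ 25. → (16, 25)
4A: (16, 25) + (20, 6). λ = (6 - 25)/(20 - 16) ≡ 12/4 mod 31. 4⁻¹ ≡ 8 (mod 31), so λ ≡ 3.
  x = λ² - 16 - 20 = 9 - 36 ≡ 4; y = λ·(16 - 4) - 25 ≡ 11. → (4, 11)
4A = (4, 11).
Next 2B:
Repeated addition: build up to 2B.
2B: tangent at (30, 21): λ = (3·30² + 16)/(2·21) ≡ 19/11. 11⁻¹ ≡ 17 (mod 31) since 11·17 = 187 ≡ 1, so λ ≡ 19·17 ≡ 13.
  x = λ² - 30 - 30 = 169 - 60 ≡ 16; y = λ·(30 - 16) - 21 ≡ 6. → (16, 6)
2B = (16, 6).
Finally 4A + 2B:
(4, 11) + (16, 6). λ = (6 - 11)/(16 - 4) ≡ 26/12 mod 31. 12⁻¹ ≡ 13 (mod 31), so λ ≡ 28.
  x = λ² - 4 - 16 = 784 - 20 ≡ 20; y = λ·(4 - 20) - 11 ≡ 6. → (20, 6)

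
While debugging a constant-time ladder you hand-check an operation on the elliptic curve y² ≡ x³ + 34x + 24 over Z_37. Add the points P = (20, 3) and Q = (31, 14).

(24, 30)

(20, 3) + (31, 14). λ = (14 - 3)/(31 - 20) ≡ 11/11 mod 37. 11⁻¹ ≡ 27 (mod 37), so λ ≡ 1.
  x = λ² - 20 - 31 = 1 - 51 ≡ 24; y = λ·(20 - 24) - 3 ≡ 30. → (24, 30)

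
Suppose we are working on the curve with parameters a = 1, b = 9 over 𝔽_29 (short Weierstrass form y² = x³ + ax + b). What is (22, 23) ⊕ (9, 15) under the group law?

(20, 5)

(22, 23) + (9, 15). λ = (15 - 23)/(9 - 22) ≡ 21/16 mod 29. 16⁻¹ ≡ 20 (mod 29), so λ ≡ 14.
  x = λ² - 22 - 9 = 196 - 31 ≡ 20; y = λ·(22 - 20) - 23 ≡ 5. → (20, 5)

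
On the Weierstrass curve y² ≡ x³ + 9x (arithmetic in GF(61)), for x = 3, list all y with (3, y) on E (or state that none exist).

none

x³ + 9x + 0 = 54 ≡ 54 (mod 61).
54 is a non-residue mod 61; no y exists.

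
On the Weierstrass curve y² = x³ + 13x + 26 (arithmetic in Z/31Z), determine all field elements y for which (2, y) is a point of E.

none

x³ + 13x + 26 = 60 ≡ 29 (mod 31).
29 is a non-residue mod 31; no y exists.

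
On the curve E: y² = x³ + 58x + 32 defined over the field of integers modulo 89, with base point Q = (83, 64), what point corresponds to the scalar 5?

Repeated addition: build up to 5Q.
2Q: tangent at (83, 64): λ = (3·83² + 58)/(2·64) ≡ 77/39. 39⁻¹ ≡ 16 (mod 89) since 39·16 = 624 ≡ 1, so λ ≡ 77·16 ≡ 75.
  x = λ² - 83 - 83 = 5625 - 166 ≡ 30; y = λ·(83 - 30) - 64 ≡ 84. → (30, 84)
3Q: (30, 84) + (83, 64). λ = (64 - 84)/(83 - 30) ≡ 69/53 mod 89. 53⁻¹ ≡ 42 (mod 89), so λ ≡ 50.
  x = λ² - 30 - 83 = 2500 - 113 ≡ 73; y = λ·(30 - 73) - 84 ≡ 80. → (73, 80)
4Q: (73, 80) + (83, 64). λ = (64 - 80)/(83 - 73) ≡ 73/10 mod 89. 10⁻¹ ≡ 9 (mod 89), so λ ≡ 34.
  x = λ² - 73 - 83 = 1156 - 156 ≡ 21; y = λ·(73 - 21) - 80 ≡ 86. → (21, 86)
5Q: (21, 86) + (83, 64). λ = (64 - 86)/(83 - 21) ≡ 67/62 mod 89. 62⁻¹ ≡ 56 (mod 89), so λ ≡ 14.
  x = λ² - 21 - 83 = 196 - 104 ≡ 3; y = λ·(21 - 3) - 86 ≡ 77. → (3, 77)

(3, 77)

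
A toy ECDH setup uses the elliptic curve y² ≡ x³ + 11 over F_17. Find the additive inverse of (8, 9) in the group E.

(8, 8)

-(8, 9) = (8, -9 mod 17) = (8, 8).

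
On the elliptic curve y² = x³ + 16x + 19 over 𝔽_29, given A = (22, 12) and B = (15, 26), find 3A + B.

(17, 19)

First 3A:
Repeated addition: build up to 3A.
2A: tangent at (22, 12): λ = (3·22² + 16)/(2·12) ≡ 18/24. 24⁻¹ ≡ 23 (mod 29), so λ ≡ 18·23 ≡ 8.
  x = λ² - 22 - 22 = 64 - 44 ≡ 20; y = λ·(22 - 20) - 12 ≡ 4. → (20, 4)
3A: (20, 4) + (22, 12). λ = (12 - 4)/(22 - 20) ≡ 8/2 mod 29. 2⁻¹ ≡ 15 (mod 29), so λ ≡ 4.
  x = λ² - 20 - 22 = 16 - 42 ≡ 3; y = λ·(20 - 3) - 4 ≡ 6. → (3, 6)
3A = (3, 6).
Finally 3A + B:
(3, 6) + (15, 26). λ = (26 - 6)/(15 - 3) ≡ 20/12 mod 29. 12⁻¹ ≡ 17 (mod 29), so λ ≡ 21.
  x = λ² - 3 - 15 = 441 - 18 ≡ 17; y = λ·(3 - 17) - 6 ≡ 19. → (17, 19)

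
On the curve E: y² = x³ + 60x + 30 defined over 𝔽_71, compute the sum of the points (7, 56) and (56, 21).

(7, 56) + (56, 21). λ = (21 - 56)/(56 - 7) ≡ 36/49 mod 71. 49⁻¹ ≡ 29 (mod 71), so λ ≡ 50.
  x = λ² - 7 - 56 = 2500 - 63 ≡ 23; y = λ·(7 - 23) - 56 ≡ 67. → (23, 67)

(23, 67)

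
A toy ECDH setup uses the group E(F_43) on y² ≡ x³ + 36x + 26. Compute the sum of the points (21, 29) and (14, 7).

(17, 2)

(21, 29) + (14, 7). λ = (7 - 29)/(14 - 21) ≡ 21/36 mod 43. 36⁻¹ ≡ 6 (mod 43), so λ ≡ 40.
  x = λ² - 21 - 14 = 1600 - 35 ≡ 17; y = λ·(21 - 17) - 29 ≡ 2. → (17, 2)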